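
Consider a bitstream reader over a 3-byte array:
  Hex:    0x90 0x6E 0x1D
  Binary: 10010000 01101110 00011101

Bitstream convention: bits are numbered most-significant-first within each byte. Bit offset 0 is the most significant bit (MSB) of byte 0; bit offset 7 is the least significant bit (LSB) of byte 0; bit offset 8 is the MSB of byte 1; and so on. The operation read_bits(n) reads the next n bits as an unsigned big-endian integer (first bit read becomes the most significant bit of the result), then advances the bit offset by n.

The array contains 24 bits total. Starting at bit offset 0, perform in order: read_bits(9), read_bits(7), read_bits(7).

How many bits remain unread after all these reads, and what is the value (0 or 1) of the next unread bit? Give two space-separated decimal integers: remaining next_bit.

Read 1: bits[0:9] width=9 -> value=288 (bin 100100000); offset now 9 = byte 1 bit 1; 15 bits remain
Read 2: bits[9:16] width=7 -> value=110 (bin 1101110); offset now 16 = byte 2 bit 0; 8 bits remain
Read 3: bits[16:23] width=7 -> value=14 (bin 0001110); offset now 23 = byte 2 bit 7; 1 bits remain

Answer: 1 1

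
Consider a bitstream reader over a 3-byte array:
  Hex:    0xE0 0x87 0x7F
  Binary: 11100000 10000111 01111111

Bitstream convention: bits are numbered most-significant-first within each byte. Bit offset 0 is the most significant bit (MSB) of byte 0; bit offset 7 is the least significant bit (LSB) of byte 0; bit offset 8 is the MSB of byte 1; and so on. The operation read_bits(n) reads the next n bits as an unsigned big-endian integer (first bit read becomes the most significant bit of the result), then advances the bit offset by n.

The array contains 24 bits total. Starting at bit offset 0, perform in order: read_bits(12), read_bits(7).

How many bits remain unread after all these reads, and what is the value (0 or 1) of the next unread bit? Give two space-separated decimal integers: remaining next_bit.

Answer: 5 1

Derivation:
Read 1: bits[0:12] width=12 -> value=3592 (bin 111000001000); offset now 12 = byte 1 bit 4; 12 bits remain
Read 2: bits[12:19] width=7 -> value=59 (bin 0111011); offset now 19 = byte 2 bit 3; 5 bits remain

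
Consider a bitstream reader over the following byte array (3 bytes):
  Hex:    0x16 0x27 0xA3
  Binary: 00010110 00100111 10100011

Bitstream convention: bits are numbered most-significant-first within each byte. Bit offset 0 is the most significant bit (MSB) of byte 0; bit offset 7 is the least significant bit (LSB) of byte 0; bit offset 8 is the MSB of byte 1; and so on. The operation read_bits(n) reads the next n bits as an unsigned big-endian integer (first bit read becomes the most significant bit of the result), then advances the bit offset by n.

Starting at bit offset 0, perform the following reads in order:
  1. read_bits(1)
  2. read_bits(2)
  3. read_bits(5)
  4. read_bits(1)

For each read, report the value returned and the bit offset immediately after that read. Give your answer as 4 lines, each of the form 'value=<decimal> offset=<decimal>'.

Answer: value=0 offset=1
value=0 offset=3
value=22 offset=8
value=0 offset=9

Derivation:
Read 1: bits[0:1] width=1 -> value=0 (bin 0); offset now 1 = byte 0 bit 1; 23 bits remain
Read 2: bits[1:3] width=2 -> value=0 (bin 00); offset now 3 = byte 0 bit 3; 21 bits remain
Read 3: bits[3:8] width=5 -> value=22 (bin 10110); offset now 8 = byte 1 bit 0; 16 bits remain
Read 4: bits[8:9] width=1 -> value=0 (bin 0); offset now 9 = byte 1 bit 1; 15 bits remain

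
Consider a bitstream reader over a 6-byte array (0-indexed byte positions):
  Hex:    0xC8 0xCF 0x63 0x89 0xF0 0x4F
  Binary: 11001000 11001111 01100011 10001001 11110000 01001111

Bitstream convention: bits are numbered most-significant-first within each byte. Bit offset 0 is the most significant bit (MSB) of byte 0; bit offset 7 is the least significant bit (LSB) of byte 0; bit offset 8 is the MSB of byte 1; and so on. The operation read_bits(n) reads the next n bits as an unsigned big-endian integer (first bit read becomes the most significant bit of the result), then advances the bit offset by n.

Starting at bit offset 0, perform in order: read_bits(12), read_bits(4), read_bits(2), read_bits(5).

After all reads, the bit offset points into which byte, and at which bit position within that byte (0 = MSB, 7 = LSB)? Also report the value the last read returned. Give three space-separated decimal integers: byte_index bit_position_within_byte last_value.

Answer: 2 7 17

Derivation:
Read 1: bits[0:12] width=12 -> value=3212 (bin 110010001100); offset now 12 = byte 1 bit 4; 36 bits remain
Read 2: bits[12:16] width=4 -> value=15 (bin 1111); offset now 16 = byte 2 bit 0; 32 bits remain
Read 3: bits[16:18] width=2 -> value=1 (bin 01); offset now 18 = byte 2 bit 2; 30 bits remain
Read 4: bits[18:23] width=5 -> value=17 (bin 10001); offset now 23 = byte 2 bit 7; 25 bits remain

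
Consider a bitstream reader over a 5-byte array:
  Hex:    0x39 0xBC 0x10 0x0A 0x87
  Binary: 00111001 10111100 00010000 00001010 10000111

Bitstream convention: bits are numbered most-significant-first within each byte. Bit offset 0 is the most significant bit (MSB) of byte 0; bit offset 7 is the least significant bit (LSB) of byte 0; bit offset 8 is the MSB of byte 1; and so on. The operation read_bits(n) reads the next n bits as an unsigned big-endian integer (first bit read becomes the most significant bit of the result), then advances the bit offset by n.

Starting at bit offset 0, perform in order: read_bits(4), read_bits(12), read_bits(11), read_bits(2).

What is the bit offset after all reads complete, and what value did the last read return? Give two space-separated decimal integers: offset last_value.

Answer: 29 1

Derivation:
Read 1: bits[0:4] width=4 -> value=3 (bin 0011); offset now 4 = byte 0 bit 4; 36 bits remain
Read 2: bits[4:16] width=12 -> value=2492 (bin 100110111100); offset now 16 = byte 2 bit 0; 24 bits remain
Read 3: bits[16:27] width=11 -> value=128 (bin 00010000000); offset now 27 = byte 3 bit 3; 13 bits remain
Read 4: bits[27:29] width=2 -> value=1 (bin 01); offset now 29 = byte 3 bit 5; 11 bits remain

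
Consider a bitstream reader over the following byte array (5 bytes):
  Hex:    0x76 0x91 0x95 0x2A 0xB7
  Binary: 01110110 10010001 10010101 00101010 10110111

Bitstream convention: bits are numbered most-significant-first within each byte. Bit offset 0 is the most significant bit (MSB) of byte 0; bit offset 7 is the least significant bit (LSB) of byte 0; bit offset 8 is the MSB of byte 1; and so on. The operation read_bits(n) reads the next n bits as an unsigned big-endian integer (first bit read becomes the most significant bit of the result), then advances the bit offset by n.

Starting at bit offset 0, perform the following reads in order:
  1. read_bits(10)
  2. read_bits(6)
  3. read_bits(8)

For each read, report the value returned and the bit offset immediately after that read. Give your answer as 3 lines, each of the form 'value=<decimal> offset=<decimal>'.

Answer: value=474 offset=10
value=17 offset=16
value=149 offset=24

Derivation:
Read 1: bits[0:10] width=10 -> value=474 (bin 0111011010); offset now 10 = byte 1 bit 2; 30 bits remain
Read 2: bits[10:16] width=6 -> value=17 (bin 010001); offset now 16 = byte 2 bit 0; 24 bits remain
Read 3: bits[16:24] width=8 -> value=149 (bin 10010101); offset now 24 = byte 3 bit 0; 16 bits remain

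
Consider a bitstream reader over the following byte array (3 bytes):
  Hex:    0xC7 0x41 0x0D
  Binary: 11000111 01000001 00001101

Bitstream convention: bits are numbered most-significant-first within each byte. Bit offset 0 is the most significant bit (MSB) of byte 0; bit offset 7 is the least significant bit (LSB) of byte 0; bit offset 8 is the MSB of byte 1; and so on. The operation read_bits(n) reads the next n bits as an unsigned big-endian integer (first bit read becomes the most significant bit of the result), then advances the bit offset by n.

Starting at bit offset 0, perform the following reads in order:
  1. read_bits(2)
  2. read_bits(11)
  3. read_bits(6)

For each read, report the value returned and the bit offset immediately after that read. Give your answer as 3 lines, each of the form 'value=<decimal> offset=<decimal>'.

Answer: value=3 offset=2
value=232 offset=13
value=8 offset=19

Derivation:
Read 1: bits[0:2] width=2 -> value=3 (bin 11); offset now 2 = byte 0 bit 2; 22 bits remain
Read 2: bits[2:13] width=11 -> value=232 (bin 00011101000); offset now 13 = byte 1 bit 5; 11 bits remain
Read 3: bits[13:19] width=6 -> value=8 (bin 001000); offset now 19 = byte 2 bit 3; 5 bits remain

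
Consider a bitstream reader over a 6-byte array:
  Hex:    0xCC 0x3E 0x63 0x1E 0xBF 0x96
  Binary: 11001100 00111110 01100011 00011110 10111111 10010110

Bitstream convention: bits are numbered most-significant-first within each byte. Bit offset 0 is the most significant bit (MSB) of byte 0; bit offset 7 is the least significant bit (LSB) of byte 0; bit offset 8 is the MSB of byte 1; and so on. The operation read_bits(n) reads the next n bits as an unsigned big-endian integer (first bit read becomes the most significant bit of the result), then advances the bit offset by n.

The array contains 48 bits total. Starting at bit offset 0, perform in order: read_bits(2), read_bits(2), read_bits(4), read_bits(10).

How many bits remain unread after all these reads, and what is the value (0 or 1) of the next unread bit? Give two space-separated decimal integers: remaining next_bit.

Read 1: bits[0:2] width=2 -> value=3 (bin 11); offset now 2 = byte 0 bit 2; 46 bits remain
Read 2: bits[2:4] width=2 -> value=0 (bin 00); offset now 4 = byte 0 bit 4; 44 bits remain
Read 3: bits[4:8] width=4 -> value=12 (bin 1100); offset now 8 = byte 1 bit 0; 40 bits remain
Read 4: bits[8:18] width=10 -> value=249 (bin 0011111001); offset now 18 = byte 2 bit 2; 30 bits remain

Answer: 30 1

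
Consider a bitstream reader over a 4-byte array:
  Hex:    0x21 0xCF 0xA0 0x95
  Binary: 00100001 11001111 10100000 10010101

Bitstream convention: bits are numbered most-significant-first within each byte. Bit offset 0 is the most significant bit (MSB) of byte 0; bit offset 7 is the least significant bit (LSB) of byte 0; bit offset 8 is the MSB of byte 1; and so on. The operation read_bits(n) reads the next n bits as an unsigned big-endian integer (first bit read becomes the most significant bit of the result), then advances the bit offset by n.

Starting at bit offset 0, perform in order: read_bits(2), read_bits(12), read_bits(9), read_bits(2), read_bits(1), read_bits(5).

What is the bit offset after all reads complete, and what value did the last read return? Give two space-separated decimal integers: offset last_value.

Answer: 31 10

Derivation:
Read 1: bits[0:2] width=2 -> value=0 (bin 00); offset now 2 = byte 0 bit 2; 30 bits remain
Read 2: bits[2:14] width=12 -> value=2163 (bin 100001110011); offset now 14 = byte 1 bit 6; 18 bits remain
Read 3: bits[14:23] width=9 -> value=464 (bin 111010000); offset now 23 = byte 2 bit 7; 9 bits remain
Read 4: bits[23:25] width=2 -> value=1 (bin 01); offset now 25 = byte 3 bit 1; 7 bits remain
Read 5: bits[25:26] width=1 -> value=0 (bin 0); offset now 26 = byte 3 bit 2; 6 bits remain
Read 6: bits[26:31] width=5 -> value=10 (bin 01010); offset now 31 = byte 3 bit 7; 1 bits remain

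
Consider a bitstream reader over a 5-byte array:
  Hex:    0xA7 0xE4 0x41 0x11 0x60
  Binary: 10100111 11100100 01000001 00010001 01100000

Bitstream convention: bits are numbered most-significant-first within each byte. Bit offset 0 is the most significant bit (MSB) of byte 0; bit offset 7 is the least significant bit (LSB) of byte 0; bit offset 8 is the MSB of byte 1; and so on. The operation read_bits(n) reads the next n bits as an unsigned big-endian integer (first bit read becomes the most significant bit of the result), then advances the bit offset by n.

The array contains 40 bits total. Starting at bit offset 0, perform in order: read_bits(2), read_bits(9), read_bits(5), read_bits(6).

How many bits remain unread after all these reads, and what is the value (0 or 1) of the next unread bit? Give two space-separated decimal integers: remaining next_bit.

Answer: 18 0

Derivation:
Read 1: bits[0:2] width=2 -> value=2 (bin 10); offset now 2 = byte 0 bit 2; 38 bits remain
Read 2: bits[2:11] width=9 -> value=319 (bin 100111111); offset now 11 = byte 1 bit 3; 29 bits remain
Read 3: bits[11:16] width=5 -> value=4 (bin 00100); offset now 16 = byte 2 bit 0; 24 bits remain
Read 4: bits[16:22] width=6 -> value=16 (bin 010000); offset now 22 = byte 2 bit 6; 18 bits remain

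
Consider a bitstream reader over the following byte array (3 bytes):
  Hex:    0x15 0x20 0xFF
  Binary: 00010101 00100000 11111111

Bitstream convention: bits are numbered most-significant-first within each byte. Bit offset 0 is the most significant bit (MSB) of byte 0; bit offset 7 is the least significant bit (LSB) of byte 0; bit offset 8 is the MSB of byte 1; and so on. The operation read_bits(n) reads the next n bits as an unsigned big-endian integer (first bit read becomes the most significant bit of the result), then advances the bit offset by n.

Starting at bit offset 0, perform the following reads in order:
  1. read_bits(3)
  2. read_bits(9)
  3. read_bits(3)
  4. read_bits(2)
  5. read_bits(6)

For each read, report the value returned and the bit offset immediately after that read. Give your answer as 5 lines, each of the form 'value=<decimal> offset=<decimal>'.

Answer: value=0 offset=3
value=338 offset=12
value=0 offset=15
value=1 offset=17
value=63 offset=23

Derivation:
Read 1: bits[0:3] width=3 -> value=0 (bin 000); offset now 3 = byte 0 bit 3; 21 bits remain
Read 2: bits[3:12] width=9 -> value=338 (bin 101010010); offset now 12 = byte 1 bit 4; 12 bits remain
Read 3: bits[12:15] width=3 -> value=0 (bin 000); offset now 15 = byte 1 bit 7; 9 bits remain
Read 4: bits[15:17] width=2 -> value=1 (bin 01); offset now 17 = byte 2 bit 1; 7 bits remain
Read 5: bits[17:23] width=6 -> value=63 (bin 111111); offset now 23 = byte 2 bit 7; 1 bits remain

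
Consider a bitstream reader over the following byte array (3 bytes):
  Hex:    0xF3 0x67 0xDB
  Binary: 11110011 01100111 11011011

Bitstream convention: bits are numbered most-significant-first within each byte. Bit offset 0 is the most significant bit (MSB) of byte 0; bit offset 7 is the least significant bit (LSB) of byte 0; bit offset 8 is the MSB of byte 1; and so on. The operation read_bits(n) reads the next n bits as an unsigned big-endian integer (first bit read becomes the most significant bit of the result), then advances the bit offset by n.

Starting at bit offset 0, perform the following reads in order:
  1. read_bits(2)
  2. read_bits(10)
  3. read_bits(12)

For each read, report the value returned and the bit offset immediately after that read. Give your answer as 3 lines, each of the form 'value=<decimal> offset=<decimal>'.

Answer: value=3 offset=2
value=822 offset=12
value=2011 offset=24

Derivation:
Read 1: bits[0:2] width=2 -> value=3 (bin 11); offset now 2 = byte 0 bit 2; 22 bits remain
Read 2: bits[2:12] width=10 -> value=822 (bin 1100110110); offset now 12 = byte 1 bit 4; 12 bits remain
Read 3: bits[12:24] width=12 -> value=2011 (bin 011111011011); offset now 24 = byte 3 bit 0; 0 bits remain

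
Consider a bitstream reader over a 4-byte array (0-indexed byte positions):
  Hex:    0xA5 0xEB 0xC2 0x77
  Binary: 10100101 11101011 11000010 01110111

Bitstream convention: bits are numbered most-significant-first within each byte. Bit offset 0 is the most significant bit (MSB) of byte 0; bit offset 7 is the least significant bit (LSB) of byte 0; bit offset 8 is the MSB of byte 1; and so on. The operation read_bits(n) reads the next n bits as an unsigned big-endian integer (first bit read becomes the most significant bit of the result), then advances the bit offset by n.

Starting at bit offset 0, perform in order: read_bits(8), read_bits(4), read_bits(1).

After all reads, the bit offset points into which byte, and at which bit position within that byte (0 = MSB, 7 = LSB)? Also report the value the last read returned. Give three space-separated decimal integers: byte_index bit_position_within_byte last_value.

Read 1: bits[0:8] width=8 -> value=165 (bin 10100101); offset now 8 = byte 1 bit 0; 24 bits remain
Read 2: bits[8:12] width=4 -> value=14 (bin 1110); offset now 12 = byte 1 bit 4; 20 bits remain
Read 3: bits[12:13] width=1 -> value=1 (bin 1); offset now 13 = byte 1 bit 5; 19 bits remain

Answer: 1 5 1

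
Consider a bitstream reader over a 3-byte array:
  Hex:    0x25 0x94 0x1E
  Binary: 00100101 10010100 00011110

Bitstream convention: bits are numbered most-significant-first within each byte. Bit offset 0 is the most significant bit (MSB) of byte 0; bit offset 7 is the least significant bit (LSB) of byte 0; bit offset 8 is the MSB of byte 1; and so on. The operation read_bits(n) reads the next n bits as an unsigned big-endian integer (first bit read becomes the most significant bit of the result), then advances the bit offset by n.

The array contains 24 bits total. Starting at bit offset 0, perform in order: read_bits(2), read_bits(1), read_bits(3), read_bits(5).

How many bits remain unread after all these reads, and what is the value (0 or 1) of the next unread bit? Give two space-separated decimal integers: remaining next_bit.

Answer: 13 1

Derivation:
Read 1: bits[0:2] width=2 -> value=0 (bin 00); offset now 2 = byte 0 bit 2; 22 bits remain
Read 2: bits[2:3] width=1 -> value=1 (bin 1); offset now 3 = byte 0 bit 3; 21 bits remain
Read 3: bits[3:6] width=3 -> value=1 (bin 001); offset now 6 = byte 0 bit 6; 18 bits remain
Read 4: bits[6:11] width=5 -> value=12 (bin 01100); offset now 11 = byte 1 bit 3; 13 bits remain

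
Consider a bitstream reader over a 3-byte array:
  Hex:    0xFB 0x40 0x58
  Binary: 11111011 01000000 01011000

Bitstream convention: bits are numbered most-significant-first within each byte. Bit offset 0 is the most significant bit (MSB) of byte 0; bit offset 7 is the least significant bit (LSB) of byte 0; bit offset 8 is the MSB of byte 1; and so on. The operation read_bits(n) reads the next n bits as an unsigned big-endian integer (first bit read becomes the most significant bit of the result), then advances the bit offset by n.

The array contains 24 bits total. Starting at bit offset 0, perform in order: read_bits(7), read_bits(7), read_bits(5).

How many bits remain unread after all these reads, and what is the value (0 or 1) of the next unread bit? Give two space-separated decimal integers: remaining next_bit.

Answer: 5 1

Derivation:
Read 1: bits[0:7] width=7 -> value=125 (bin 1111101); offset now 7 = byte 0 bit 7; 17 bits remain
Read 2: bits[7:14] width=7 -> value=80 (bin 1010000); offset now 14 = byte 1 bit 6; 10 bits remain
Read 3: bits[14:19] width=5 -> value=2 (bin 00010); offset now 19 = byte 2 bit 3; 5 bits remain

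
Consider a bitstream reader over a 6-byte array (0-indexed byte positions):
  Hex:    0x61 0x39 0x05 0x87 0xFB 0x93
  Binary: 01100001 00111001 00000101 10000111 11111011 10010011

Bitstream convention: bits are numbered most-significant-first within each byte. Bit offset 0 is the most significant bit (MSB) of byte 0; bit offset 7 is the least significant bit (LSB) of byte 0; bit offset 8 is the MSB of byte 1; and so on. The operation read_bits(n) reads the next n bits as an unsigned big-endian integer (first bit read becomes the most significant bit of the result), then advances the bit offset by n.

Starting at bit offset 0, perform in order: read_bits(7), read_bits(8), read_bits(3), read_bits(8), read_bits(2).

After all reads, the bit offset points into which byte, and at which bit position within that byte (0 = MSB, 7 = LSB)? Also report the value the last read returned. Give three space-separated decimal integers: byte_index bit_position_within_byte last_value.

Answer: 3 4 0

Derivation:
Read 1: bits[0:7] width=7 -> value=48 (bin 0110000); offset now 7 = byte 0 bit 7; 41 bits remain
Read 2: bits[7:15] width=8 -> value=156 (bin 10011100); offset now 15 = byte 1 bit 7; 33 bits remain
Read 3: bits[15:18] width=3 -> value=4 (bin 100); offset now 18 = byte 2 bit 2; 30 bits remain
Read 4: bits[18:26] width=8 -> value=22 (bin 00010110); offset now 26 = byte 3 bit 2; 22 bits remain
Read 5: bits[26:28] width=2 -> value=0 (bin 00); offset now 28 = byte 3 bit 4; 20 bits remain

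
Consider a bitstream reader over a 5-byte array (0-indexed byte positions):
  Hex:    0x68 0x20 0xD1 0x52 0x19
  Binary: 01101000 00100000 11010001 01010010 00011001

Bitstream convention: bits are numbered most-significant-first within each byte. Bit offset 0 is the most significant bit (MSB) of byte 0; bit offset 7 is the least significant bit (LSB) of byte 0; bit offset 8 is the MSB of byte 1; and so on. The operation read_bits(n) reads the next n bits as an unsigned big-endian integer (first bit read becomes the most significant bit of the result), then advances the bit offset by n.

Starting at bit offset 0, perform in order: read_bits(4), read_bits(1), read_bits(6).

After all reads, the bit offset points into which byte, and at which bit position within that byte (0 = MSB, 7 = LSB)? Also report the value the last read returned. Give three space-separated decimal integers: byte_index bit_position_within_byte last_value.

Answer: 1 3 1

Derivation:
Read 1: bits[0:4] width=4 -> value=6 (bin 0110); offset now 4 = byte 0 bit 4; 36 bits remain
Read 2: bits[4:5] width=1 -> value=1 (bin 1); offset now 5 = byte 0 bit 5; 35 bits remain
Read 3: bits[5:11] width=6 -> value=1 (bin 000001); offset now 11 = byte 1 bit 3; 29 bits remain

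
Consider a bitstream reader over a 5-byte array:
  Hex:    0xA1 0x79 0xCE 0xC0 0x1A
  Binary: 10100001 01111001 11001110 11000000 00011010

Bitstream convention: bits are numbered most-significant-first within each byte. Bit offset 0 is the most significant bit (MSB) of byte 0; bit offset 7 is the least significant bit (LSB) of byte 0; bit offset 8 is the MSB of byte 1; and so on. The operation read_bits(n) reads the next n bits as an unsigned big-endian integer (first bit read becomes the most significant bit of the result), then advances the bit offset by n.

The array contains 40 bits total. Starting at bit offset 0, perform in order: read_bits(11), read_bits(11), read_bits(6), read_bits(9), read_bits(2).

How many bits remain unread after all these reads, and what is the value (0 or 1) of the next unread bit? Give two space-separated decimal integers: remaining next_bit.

Answer: 1 0

Derivation:
Read 1: bits[0:11] width=11 -> value=1291 (bin 10100001011); offset now 11 = byte 1 bit 3; 29 bits remain
Read 2: bits[11:22] width=11 -> value=1651 (bin 11001110011); offset now 22 = byte 2 bit 6; 18 bits remain
Read 3: bits[22:28] width=6 -> value=44 (bin 101100); offset now 28 = byte 3 bit 4; 12 bits remain
Read 4: bits[28:37] width=9 -> value=3 (bin 000000011); offset now 37 = byte 4 bit 5; 3 bits remain
Read 5: bits[37:39] width=2 -> value=1 (bin 01); offset now 39 = byte 4 bit 7; 1 bits remain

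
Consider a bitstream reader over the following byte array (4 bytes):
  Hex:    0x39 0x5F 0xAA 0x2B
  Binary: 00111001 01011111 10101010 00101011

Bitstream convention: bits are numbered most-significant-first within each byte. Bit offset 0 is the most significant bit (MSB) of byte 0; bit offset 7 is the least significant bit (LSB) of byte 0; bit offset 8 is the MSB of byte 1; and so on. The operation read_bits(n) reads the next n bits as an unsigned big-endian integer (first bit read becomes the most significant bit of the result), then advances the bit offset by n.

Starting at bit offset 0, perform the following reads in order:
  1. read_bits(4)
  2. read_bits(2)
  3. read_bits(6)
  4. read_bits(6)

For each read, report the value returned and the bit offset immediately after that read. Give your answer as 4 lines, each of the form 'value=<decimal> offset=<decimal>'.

Answer: value=3 offset=4
value=2 offset=6
value=21 offset=12
value=62 offset=18

Derivation:
Read 1: bits[0:4] width=4 -> value=3 (bin 0011); offset now 4 = byte 0 bit 4; 28 bits remain
Read 2: bits[4:6] width=2 -> value=2 (bin 10); offset now 6 = byte 0 bit 6; 26 bits remain
Read 3: bits[6:12] width=6 -> value=21 (bin 010101); offset now 12 = byte 1 bit 4; 20 bits remain
Read 4: bits[12:18] width=6 -> value=62 (bin 111110); offset now 18 = byte 2 bit 2; 14 bits remain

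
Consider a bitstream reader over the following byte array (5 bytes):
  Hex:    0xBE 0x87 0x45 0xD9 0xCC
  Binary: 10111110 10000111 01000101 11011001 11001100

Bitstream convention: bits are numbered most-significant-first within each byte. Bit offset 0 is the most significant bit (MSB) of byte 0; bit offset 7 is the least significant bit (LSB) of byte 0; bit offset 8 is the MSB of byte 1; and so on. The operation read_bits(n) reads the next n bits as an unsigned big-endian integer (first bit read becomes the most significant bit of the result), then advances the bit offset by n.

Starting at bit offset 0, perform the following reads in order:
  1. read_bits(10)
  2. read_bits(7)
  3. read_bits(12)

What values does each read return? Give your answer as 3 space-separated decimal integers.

Read 1: bits[0:10] width=10 -> value=762 (bin 1011111010); offset now 10 = byte 1 bit 2; 30 bits remain
Read 2: bits[10:17] width=7 -> value=14 (bin 0001110); offset now 17 = byte 2 bit 1; 23 bits remain
Read 3: bits[17:29] width=12 -> value=2235 (bin 100010111011); offset now 29 = byte 3 bit 5; 11 bits remain

Answer: 762 14 2235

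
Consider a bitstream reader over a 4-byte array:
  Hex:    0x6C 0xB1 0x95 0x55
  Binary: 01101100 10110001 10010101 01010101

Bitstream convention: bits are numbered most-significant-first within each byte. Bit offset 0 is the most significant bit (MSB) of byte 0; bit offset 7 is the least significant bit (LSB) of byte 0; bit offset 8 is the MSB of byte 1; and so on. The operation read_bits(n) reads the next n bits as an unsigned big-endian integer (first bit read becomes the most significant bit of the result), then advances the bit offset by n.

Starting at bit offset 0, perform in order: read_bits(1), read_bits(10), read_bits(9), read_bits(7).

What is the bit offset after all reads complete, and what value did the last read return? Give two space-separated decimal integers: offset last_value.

Read 1: bits[0:1] width=1 -> value=0 (bin 0); offset now 1 = byte 0 bit 1; 31 bits remain
Read 2: bits[1:11] width=10 -> value=869 (bin 1101100101); offset now 11 = byte 1 bit 3; 21 bits remain
Read 3: bits[11:20] width=9 -> value=281 (bin 100011001); offset now 20 = byte 2 bit 4; 12 bits remain
Read 4: bits[20:27] width=7 -> value=42 (bin 0101010); offset now 27 = byte 3 bit 3; 5 bits remain

Answer: 27 42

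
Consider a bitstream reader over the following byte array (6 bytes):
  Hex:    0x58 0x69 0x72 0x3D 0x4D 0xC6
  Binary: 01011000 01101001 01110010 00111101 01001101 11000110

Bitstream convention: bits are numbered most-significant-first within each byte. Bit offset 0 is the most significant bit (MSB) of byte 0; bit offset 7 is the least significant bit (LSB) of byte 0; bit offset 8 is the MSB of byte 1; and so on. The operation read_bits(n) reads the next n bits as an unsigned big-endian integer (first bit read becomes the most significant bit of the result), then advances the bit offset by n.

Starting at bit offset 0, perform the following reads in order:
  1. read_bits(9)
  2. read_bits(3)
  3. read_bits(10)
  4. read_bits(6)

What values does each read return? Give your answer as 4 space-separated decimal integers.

Answer: 176 6 604 35

Derivation:
Read 1: bits[0:9] width=9 -> value=176 (bin 010110000); offset now 9 = byte 1 bit 1; 39 bits remain
Read 2: bits[9:12] width=3 -> value=6 (bin 110); offset now 12 = byte 1 bit 4; 36 bits remain
Read 3: bits[12:22] width=10 -> value=604 (bin 1001011100); offset now 22 = byte 2 bit 6; 26 bits remain
Read 4: bits[22:28] width=6 -> value=35 (bin 100011); offset now 28 = byte 3 bit 4; 20 bits remain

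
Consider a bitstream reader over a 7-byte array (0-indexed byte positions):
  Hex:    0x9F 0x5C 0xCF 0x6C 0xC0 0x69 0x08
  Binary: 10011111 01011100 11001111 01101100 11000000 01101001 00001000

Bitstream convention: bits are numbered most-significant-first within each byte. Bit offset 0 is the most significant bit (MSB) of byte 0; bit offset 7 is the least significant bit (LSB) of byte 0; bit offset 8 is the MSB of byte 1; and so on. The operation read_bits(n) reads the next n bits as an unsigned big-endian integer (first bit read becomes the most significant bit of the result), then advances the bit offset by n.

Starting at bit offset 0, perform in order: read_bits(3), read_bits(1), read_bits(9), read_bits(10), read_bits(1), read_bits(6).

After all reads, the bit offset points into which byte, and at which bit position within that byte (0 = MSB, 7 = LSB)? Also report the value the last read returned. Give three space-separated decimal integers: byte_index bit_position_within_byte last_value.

Read 1: bits[0:3] width=3 -> value=4 (bin 100); offset now 3 = byte 0 bit 3; 53 bits remain
Read 2: bits[3:4] width=1 -> value=1 (bin 1); offset now 4 = byte 0 bit 4; 52 bits remain
Read 3: bits[4:13] width=9 -> value=491 (bin 111101011); offset now 13 = byte 1 bit 5; 43 bits remain
Read 4: bits[13:23] width=10 -> value=615 (bin 1001100111); offset now 23 = byte 2 bit 7; 33 bits remain
Read 5: bits[23:24] width=1 -> value=1 (bin 1); offset now 24 = byte 3 bit 0; 32 bits remain
Read 6: bits[24:30] width=6 -> value=27 (bin 011011); offset now 30 = byte 3 bit 6; 26 bits remain

Answer: 3 6 27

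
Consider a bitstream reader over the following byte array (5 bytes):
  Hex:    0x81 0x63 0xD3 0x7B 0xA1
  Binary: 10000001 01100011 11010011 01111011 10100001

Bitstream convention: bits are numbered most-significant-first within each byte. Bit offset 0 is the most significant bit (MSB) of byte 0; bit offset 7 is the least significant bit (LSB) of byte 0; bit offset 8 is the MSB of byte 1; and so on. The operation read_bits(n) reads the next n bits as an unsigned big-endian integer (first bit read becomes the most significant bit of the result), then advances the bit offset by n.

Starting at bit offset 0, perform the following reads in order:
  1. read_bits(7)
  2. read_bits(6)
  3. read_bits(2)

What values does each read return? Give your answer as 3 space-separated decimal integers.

Answer: 64 44 1

Derivation:
Read 1: bits[0:7] width=7 -> value=64 (bin 1000000); offset now 7 = byte 0 bit 7; 33 bits remain
Read 2: bits[7:13] width=6 -> value=44 (bin 101100); offset now 13 = byte 1 bit 5; 27 bits remain
Read 3: bits[13:15] width=2 -> value=1 (bin 01); offset now 15 = byte 1 bit 7; 25 bits remain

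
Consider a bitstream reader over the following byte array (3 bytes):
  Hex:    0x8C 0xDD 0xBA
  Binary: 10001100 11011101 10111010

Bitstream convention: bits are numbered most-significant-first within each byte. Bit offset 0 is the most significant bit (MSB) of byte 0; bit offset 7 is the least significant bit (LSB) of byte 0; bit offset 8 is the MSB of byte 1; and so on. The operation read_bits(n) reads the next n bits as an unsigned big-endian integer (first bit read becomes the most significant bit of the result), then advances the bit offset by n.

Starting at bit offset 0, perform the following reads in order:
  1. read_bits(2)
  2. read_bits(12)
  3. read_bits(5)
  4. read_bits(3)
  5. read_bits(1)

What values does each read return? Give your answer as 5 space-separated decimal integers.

Answer: 2 823 13 6 1

Derivation:
Read 1: bits[0:2] width=2 -> value=2 (bin 10); offset now 2 = byte 0 bit 2; 22 bits remain
Read 2: bits[2:14] width=12 -> value=823 (bin 001100110111); offset now 14 = byte 1 bit 6; 10 bits remain
Read 3: bits[14:19] width=5 -> value=13 (bin 01101); offset now 19 = byte 2 bit 3; 5 bits remain
Read 4: bits[19:22] width=3 -> value=6 (bin 110); offset now 22 = byte 2 bit 6; 2 bits remain
Read 5: bits[22:23] width=1 -> value=1 (bin 1); offset now 23 = byte 2 bit 7; 1 bits remain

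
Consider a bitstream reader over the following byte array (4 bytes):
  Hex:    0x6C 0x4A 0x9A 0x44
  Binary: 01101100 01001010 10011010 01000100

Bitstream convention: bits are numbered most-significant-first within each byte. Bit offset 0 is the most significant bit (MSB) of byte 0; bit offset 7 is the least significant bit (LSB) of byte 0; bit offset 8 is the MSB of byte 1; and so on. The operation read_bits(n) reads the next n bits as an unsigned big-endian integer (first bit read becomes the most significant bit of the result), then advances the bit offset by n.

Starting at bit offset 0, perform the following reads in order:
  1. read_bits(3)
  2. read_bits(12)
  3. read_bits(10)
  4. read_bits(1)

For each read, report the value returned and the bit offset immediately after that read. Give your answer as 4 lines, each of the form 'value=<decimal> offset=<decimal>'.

Answer: value=3 offset=3
value=1573 offset=15
value=308 offset=25
value=1 offset=26

Derivation:
Read 1: bits[0:3] width=3 -> value=3 (bin 011); offset now 3 = byte 0 bit 3; 29 bits remain
Read 2: bits[3:15] width=12 -> value=1573 (bin 011000100101); offset now 15 = byte 1 bit 7; 17 bits remain
Read 3: bits[15:25] width=10 -> value=308 (bin 0100110100); offset now 25 = byte 3 bit 1; 7 bits remain
Read 4: bits[25:26] width=1 -> value=1 (bin 1); offset now 26 = byte 3 bit 2; 6 bits remain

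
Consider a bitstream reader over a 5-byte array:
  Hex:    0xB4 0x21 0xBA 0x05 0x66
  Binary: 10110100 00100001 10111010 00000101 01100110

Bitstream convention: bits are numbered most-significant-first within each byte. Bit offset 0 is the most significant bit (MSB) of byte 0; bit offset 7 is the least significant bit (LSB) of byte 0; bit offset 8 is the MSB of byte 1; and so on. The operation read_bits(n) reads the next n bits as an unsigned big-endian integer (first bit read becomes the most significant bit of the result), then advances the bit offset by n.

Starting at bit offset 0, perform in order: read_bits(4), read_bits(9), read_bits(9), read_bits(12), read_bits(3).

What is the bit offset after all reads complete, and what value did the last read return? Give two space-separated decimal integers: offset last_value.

Read 1: bits[0:4] width=4 -> value=11 (bin 1011); offset now 4 = byte 0 bit 4; 36 bits remain
Read 2: bits[4:13] width=9 -> value=132 (bin 010000100); offset now 13 = byte 1 bit 5; 27 bits remain
Read 3: bits[13:22] width=9 -> value=110 (bin 001101110); offset now 22 = byte 2 bit 6; 18 bits remain
Read 4: bits[22:34] width=12 -> value=2069 (bin 100000010101); offset now 34 = byte 4 bit 2; 6 bits remain
Read 5: bits[34:37] width=3 -> value=4 (bin 100); offset now 37 = byte 4 bit 5; 3 bits remain

Answer: 37 4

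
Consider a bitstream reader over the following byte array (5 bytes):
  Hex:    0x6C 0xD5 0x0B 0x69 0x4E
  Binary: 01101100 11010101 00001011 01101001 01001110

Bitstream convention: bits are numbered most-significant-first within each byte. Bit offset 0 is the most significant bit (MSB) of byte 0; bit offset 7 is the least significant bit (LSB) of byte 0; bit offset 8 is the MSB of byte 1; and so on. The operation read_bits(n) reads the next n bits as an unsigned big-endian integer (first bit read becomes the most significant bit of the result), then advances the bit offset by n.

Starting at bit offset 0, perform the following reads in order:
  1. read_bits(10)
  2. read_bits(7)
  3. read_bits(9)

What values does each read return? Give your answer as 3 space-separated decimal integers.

Answer: 435 42 45

Derivation:
Read 1: bits[0:10] width=10 -> value=435 (bin 0110110011); offset now 10 = byte 1 bit 2; 30 bits remain
Read 2: bits[10:17] width=7 -> value=42 (bin 0101010); offset now 17 = byte 2 bit 1; 23 bits remain
Read 3: bits[17:26] width=9 -> value=45 (bin 000101101); offset now 26 = byte 3 bit 2; 14 bits remain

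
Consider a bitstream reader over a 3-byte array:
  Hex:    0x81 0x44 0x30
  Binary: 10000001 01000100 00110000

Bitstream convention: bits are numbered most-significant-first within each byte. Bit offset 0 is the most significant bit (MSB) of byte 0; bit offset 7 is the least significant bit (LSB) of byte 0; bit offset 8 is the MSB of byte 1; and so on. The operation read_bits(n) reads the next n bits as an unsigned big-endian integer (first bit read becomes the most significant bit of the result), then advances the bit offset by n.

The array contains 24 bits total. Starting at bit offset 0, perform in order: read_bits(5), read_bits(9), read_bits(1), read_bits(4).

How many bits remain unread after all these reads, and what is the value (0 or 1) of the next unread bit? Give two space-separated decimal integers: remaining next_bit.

Answer: 5 1

Derivation:
Read 1: bits[0:5] width=5 -> value=16 (bin 10000); offset now 5 = byte 0 bit 5; 19 bits remain
Read 2: bits[5:14] width=9 -> value=81 (bin 001010001); offset now 14 = byte 1 bit 6; 10 bits remain
Read 3: bits[14:15] width=1 -> value=0 (bin 0); offset now 15 = byte 1 bit 7; 9 bits remain
Read 4: bits[15:19] width=4 -> value=1 (bin 0001); offset now 19 = byte 2 bit 3; 5 bits remain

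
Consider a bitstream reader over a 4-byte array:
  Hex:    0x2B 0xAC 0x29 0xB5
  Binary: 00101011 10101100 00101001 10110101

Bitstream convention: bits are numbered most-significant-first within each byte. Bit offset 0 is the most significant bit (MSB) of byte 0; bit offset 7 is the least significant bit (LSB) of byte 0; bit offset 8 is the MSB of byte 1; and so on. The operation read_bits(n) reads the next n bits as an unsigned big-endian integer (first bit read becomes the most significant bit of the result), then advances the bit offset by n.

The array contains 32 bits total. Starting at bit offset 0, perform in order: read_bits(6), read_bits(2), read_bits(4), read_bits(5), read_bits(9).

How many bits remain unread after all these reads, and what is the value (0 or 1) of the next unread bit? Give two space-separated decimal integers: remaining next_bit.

Read 1: bits[0:6] width=6 -> value=10 (bin 001010); offset now 6 = byte 0 bit 6; 26 bits remain
Read 2: bits[6:8] width=2 -> value=3 (bin 11); offset now 8 = byte 1 bit 0; 24 bits remain
Read 3: bits[8:12] width=4 -> value=10 (bin 1010); offset now 12 = byte 1 bit 4; 20 bits remain
Read 4: bits[12:17] width=5 -> value=24 (bin 11000); offset now 17 = byte 2 bit 1; 15 bits remain
Read 5: bits[17:26] width=9 -> value=166 (bin 010100110); offset now 26 = byte 3 bit 2; 6 bits remain

Answer: 6 1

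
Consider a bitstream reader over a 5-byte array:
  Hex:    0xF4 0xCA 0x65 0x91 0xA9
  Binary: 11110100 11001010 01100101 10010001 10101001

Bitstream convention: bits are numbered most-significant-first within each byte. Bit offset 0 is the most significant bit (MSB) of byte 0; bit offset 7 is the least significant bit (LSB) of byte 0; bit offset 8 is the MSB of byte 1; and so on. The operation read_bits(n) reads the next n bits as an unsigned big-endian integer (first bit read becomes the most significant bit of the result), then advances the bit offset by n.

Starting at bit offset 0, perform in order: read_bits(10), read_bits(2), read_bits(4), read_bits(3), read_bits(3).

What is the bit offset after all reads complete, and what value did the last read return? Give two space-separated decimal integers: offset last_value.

Read 1: bits[0:10] width=10 -> value=979 (bin 1111010011); offset now 10 = byte 1 bit 2; 30 bits remain
Read 2: bits[10:12] width=2 -> value=0 (bin 00); offset now 12 = byte 1 bit 4; 28 bits remain
Read 3: bits[12:16] width=4 -> value=10 (bin 1010); offset now 16 = byte 2 bit 0; 24 bits remain
Read 4: bits[16:19] width=3 -> value=3 (bin 011); offset now 19 = byte 2 bit 3; 21 bits remain
Read 5: bits[19:22] width=3 -> value=1 (bin 001); offset now 22 = byte 2 bit 6; 18 bits remain

Answer: 22 1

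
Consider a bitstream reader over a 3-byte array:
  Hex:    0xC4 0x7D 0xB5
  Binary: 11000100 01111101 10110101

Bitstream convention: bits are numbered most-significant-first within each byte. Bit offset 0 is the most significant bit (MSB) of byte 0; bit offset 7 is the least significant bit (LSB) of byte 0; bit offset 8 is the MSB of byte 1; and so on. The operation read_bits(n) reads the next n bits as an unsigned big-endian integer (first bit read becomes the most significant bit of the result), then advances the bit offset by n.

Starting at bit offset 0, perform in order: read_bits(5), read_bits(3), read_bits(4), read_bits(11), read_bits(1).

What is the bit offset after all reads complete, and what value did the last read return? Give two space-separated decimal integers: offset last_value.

Answer: 24 1

Derivation:
Read 1: bits[0:5] width=5 -> value=24 (bin 11000); offset now 5 = byte 0 bit 5; 19 bits remain
Read 2: bits[5:8] width=3 -> value=4 (bin 100); offset now 8 = byte 1 bit 0; 16 bits remain
Read 3: bits[8:12] width=4 -> value=7 (bin 0111); offset now 12 = byte 1 bit 4; 12 bits remain
Read 4: bits[12:23] width=11 -> value=1754 (bin 11011011010); offset now 23 = byte 2 bit 7; 1 bits remain
Read 5: bits[23:24] width=1 -> value=1 (bin 1); offset now 24 = byte 3 bit 0; 0 bits remain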